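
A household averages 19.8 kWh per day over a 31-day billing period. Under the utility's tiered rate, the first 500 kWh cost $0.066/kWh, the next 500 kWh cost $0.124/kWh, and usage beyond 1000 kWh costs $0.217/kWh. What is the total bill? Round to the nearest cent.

Usage = 19.8 kWh/day × 31 days = 613.8 kWh
First 500 kWh × $0.066 = $33.00
Next 113.8 kWh × $0.124 = $14.11
Remaining tier: 0 kWh (not reached)
Total = $47.11

$47.11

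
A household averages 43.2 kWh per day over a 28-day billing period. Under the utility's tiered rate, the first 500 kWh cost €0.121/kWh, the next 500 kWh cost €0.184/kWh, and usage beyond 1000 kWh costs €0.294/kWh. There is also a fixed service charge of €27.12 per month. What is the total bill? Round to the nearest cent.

€241.24

Usage = 43.2 kWh/day × 28 days = 1209.6 kWh
First 500 kWh × €0.121 = €60.50
Next 500 kWh × €0.184 = €92.00
Remaining 209.6 kWh × €0.294 = €61.62
Energy charge = €214.12; + service €27.12 = €241.24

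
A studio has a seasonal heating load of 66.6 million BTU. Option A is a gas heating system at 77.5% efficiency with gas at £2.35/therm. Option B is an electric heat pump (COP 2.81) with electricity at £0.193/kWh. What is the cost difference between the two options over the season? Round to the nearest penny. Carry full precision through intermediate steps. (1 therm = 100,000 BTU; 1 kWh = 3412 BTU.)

£678.83

Heat load = 66.6 × 10⁶ BTU = 66,600,000 BTU
Gas: input = 66,600,000 / 0.775 = 85,935,484 BTU = 859.4 therm → 859.4 × £2.35 = £2,019.48
Heat pump: 66,600,000 BTU / 3412 = 19,520 kWh heat; / 2.81 = 6,946 kWh in → × £0.193 = £1,340.65
Difference = |£2,019.48 − £1,340.65| = £678.83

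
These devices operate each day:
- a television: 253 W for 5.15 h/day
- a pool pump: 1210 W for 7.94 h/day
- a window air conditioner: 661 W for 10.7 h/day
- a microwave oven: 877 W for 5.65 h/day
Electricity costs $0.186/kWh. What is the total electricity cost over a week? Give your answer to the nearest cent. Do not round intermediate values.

$29.87

television: 253 W × 5.15 h × 7 d = 9,121 Wh = 9.121 kWh
pool pump: 1210 W × 7.94 h × 7 d = 67,252 Wh = 67.25 kWh
window air conditioner: 661 W × 10.7 h × 7 d = 49,509 Wh = 49.51 kWh
microwave oven: 877 W × 5.65 h × 7 d = 34,685 Wh = 34.69 kWh
Total energy = 9.121 + 67.25 + 49.51 + 34.69 = 160.6 kWh
Cost = 160.6 kWh × $0.186 = $29.87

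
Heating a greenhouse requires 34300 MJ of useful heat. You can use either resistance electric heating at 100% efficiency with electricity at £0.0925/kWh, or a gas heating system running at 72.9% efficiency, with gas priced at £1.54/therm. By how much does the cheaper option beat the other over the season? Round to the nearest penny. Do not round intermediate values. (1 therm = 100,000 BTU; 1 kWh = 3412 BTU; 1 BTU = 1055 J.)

Heat load = 34300 MJ = 34,300,000,000 J / 1055 = 32,511,848 BTU
Gas: input = 32,511,848 / 0.729 = 44,597,872 BTU = 446 therm → 446 × £1.54 = £686.81
Electric: 32,511,848 BTU / 3412 = 9,529 kWh → × £0.0925 = £881.40
Difference = |£686.81 − £881.40| = £194.60

£194.60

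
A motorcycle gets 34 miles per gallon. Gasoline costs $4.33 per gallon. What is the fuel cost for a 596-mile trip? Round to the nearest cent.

$75.90

Fuel = 596 mi / 34 mpg = 17.53 gal
Cost = 17.53 gal × $4.33/gal = $75.90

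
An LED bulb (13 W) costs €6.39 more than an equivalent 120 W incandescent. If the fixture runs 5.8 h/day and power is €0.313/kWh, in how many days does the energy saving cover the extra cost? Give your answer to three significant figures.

Power saved = 120 − 13 = 107 W
Daily energy saved = 107 W × 5.8 h = 620.6 Wh = 0.6206 kWh
Daily savings = 0.6206 × €0.313 = €0.1942
Payback = €6.39 / €0.1942 per day = 32.9 days

32.9 days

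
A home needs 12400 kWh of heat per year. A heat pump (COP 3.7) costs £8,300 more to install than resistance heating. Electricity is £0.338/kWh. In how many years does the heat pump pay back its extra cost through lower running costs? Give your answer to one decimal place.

Resistance: 12400 kWh × £0.338 = £4,191.20/yr
Heat pump: 12400 / 3.7 = 3351 kWh in → × £0.338 = £1,132.76/yr
Annual savings = £3,058.44
Payback = £8,300 / £3,058.44 = 2.71 years

2.7 years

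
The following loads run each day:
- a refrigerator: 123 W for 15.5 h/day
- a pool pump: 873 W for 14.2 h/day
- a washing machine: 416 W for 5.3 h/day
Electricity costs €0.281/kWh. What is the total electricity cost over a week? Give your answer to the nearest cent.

refrigerator: 123 W × 15.5 h × 7 d = 13,346 Wh = 13.35 kWh
pool pump: 873 W × 14.2 h × 7 d = 86,776 Wh = 86.78 kWh
washing machine: 416 W × 5.3 h × 7 d = 15,434 Wh = 15.43 kWh
Total energy = 13.35 + 86.78 + 15.43 = 115.6 kWh
Cost = 115.6 kWh × €0.281 = €32.47

€32.47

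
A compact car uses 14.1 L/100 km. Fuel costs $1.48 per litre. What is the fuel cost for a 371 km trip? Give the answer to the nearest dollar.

Fuel = 14.1 L/100 km × 371 km / 100 = 52.31 L
Cost = 52.31 L × $1.48/L = $77.42 ≈ $77

$77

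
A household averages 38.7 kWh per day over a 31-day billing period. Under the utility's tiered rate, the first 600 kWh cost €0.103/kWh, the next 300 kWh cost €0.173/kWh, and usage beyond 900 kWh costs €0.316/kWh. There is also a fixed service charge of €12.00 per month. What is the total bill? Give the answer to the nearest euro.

Usage = 38.7 kWh/day × 31 days = 1199.7 kWh
First 600 kWh × €0.103 = €61.80
Next 300 kWh × €0.173 = €51.90
Remaining 299.7 kWh × €0.316 = €94.71
Energy charge = €208.41; + service €12.00 = €220.41 ≈ €220

€220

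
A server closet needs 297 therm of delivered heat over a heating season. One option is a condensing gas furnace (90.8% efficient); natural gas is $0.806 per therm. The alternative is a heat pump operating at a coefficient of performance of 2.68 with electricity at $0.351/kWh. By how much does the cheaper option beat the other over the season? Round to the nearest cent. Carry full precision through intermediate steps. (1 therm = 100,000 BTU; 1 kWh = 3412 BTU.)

$876.40

Heat load = 297 therm × 100,000 = 29,700,000 BTU
Gas: input = 29,700,000 / 0.908 = 32,709,251 BTU = 327.1 therm → 327.1 × $0.806 = $263.64
Heat pump: 29,700,000 BTU / 3412 = 8,705 kWh heat; / 2.68 = 3,248 kWh in → × $0.351 = $1,140.04
Difference = |$263.64 − $1,140.04| = $876.40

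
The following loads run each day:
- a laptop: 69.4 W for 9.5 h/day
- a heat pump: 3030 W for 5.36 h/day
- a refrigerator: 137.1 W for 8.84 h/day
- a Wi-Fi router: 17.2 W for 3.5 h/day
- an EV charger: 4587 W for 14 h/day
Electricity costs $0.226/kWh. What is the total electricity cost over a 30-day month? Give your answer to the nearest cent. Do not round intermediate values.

$558.61

laptop: 69.4 W × 9.5 h × 30 d = 19,779 Wh = 19.78 kWh
heat pump: 3030 W × 5.36 h × 30 d = 487,224 Wh = 487.2 kWh
refrigerator: 137.1 W × 8.84 h × 30 d = 36,359 Wh = 36.36 kWh
Wi-Fi router: 17.2 W × 3.5 h × 30 d = 1,806 Wh = 1.806 kWh
EV charger: 4587 W × 14 h × 30 d = 1,926,540 Wh = 1,927 kWh
Total energy = 19.78 + 487.2 + 36.36 + 1.806 + 1,927 = 2,472 kWh
Cost = 2,472 kWh × $0.226 = $558.61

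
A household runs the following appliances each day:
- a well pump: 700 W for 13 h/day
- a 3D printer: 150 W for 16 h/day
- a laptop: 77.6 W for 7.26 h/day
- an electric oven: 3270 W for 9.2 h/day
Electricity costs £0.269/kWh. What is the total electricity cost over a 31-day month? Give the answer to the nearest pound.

£351

well pump: 700 W × 13 h × 31 d = 282,100 Wh = 282.1 kWh
3D printer: 150 W × 16 h × 31 d = 74,400 Wh = 74.4 kWh
laptop: 77.6 W × 7.26 h × 31 d = 17,465 Wh = 17.46 kWh
electric oven: 3270 W × 9.2 h × 31 d = 932,604 Wh = 932.6 kWh
Total energy = 282.1 + 74.4 + 17.46 + 932.6 = 1,307 kWh
Cost = 1,307 kWh × £0.269 = £351.47 ≈ £351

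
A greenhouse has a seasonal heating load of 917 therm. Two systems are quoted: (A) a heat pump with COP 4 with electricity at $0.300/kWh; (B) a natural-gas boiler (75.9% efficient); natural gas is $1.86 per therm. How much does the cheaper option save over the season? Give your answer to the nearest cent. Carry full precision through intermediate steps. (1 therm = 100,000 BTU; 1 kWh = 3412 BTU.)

Heat load = 917 therm × 100,000 = 91,700,000 BTU
Gas: input = 91,700,000 / 0.759 = 120,816,864 BTU = 1,208 therm → 1,208 × $1.86 = $2,247.19
Heat pump: 91,700,000 BTU / 3412 = 26,880 kWh heat; / 4 = 6,719 kWh in → × $0.300 = $2,015.68
Difference = |$2,247.19 − $2,015.68| = $231.51

$231.51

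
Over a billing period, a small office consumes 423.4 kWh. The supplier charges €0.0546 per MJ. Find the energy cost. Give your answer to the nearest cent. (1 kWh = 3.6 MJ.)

423.4 kWh × (3.6 MJ/kWh) = 1,524 MJ
Cost = 1,524 MJ × €0.0546/MJ = €83.22

€83.22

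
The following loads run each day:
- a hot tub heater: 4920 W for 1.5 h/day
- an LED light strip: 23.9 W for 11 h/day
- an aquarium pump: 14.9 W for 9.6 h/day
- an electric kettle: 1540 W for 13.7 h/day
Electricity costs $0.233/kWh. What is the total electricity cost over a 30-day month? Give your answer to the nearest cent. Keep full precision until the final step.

hot tub heater: 4920 W × 1.5 h × 30 d = 221,400 Wh = 221.4 kWh
LED light strip: 23.9 W × 11 h × 30 d = 7,887 Wh = 7.887 kWh
aquarium pump: 14.9 W × 9.6 h × 30 d = 4,291 Wh = 4.291 kWh
electric kettle: 1540 W × 13.7 h × 30 d = 632,940 Wh = 632.9 kWh
Total energy = 221.4 + 7.887 + 4.291 + 632.9 = 866.5 kWh
Cost = 866.5 kWh × $0.233 = $201.90

$201.90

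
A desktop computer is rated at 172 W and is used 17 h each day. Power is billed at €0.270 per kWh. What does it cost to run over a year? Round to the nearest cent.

Energy = 172 W × 17 h/day × 365 days = 1,067,260 Wh = 1,067 kWh
Cost = 1,067 kWh × €0.270/kWh = €288.16

€288.16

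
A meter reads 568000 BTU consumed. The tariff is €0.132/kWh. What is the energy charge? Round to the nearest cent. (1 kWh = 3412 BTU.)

€21.97

568000 BTU × (0.00029308 kWh/BTU) = 166.5 kWh
Cost = 166.5 kWh × €0.132/kWh = €21.97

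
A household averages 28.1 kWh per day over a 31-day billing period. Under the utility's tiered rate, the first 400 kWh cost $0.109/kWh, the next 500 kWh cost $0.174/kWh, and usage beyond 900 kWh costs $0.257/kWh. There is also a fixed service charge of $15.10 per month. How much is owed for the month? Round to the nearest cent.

Usage = 28.1 kWh/day × 31 days = 871.1 kWh
First 400 kWh × $0.109 = $43.60
Next 471.1 kWh × $0.174 = $81.97
Remaining tier: 0 kWh (not reached)
Energy charge = $125.57; + service $15.10 = $140.67

$140.67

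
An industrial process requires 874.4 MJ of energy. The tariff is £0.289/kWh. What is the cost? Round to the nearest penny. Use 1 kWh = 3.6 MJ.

874.4 MJ × (0.27778 kWh/MJ) = 242.9 kWh
Cost = 242.9 kWh × £0.289/kWh = £70.19

£70.19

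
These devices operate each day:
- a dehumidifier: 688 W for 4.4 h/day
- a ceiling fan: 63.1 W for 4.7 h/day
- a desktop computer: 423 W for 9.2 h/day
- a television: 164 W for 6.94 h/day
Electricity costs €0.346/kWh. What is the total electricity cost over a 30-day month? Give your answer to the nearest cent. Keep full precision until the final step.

€86.71

dehumidifier: 688 W × 4.4 h × 30 d = 90,816 Wh = 90.82 kWh
ceiling fan: 63.1 W × 4.7 h × 30 d = 8,897 Wh = 8.897 kWh
desktop computer: 423 W × 9.2 h × 30 d = 116,748 Wh = 116.7 kWh
television: 164 W × 6.94 h × 30 d = 34,145 Wh = 34.14 kWh
Total energy = 90.82 + 8.897 + 116.7 + 34.14 = 250.6 kWh
Cost = 250.6 kWh × €0.346 = €86.71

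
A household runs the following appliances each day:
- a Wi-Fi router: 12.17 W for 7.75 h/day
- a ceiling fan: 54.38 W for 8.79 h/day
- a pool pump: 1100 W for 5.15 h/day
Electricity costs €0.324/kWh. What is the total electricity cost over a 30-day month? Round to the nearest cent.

Wi-Fi router: 12.17 W × 7.75 h × 30 d = 2,830 Wh = 2.83 kWh
ceiling fan: 54.38 W × 8.79 h × 30 d = 14,340 Wh = 14.34 kWh
pool pump: 1100 W × 5.15 h × 30 d = 169,950 Wh = 169.9 kWh
Total energy = 2.83 + 14.34 + 169.9 = 187.1 kWh
Cost = 187.1 kWh × €0.324 = €60.63

€60.63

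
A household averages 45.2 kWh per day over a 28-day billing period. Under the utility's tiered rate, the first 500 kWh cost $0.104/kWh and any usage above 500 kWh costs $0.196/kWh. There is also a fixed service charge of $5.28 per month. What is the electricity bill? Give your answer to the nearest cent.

Usage = 45.2 kWh/day × 28 days = 1265.6 kWh
First 500 kWh × $0.104 = $52.00
Remaining 765.6 kWh × $0.196 = $150.06
Energy charge = $202.06; + service $5.28 = $207.34

$207.34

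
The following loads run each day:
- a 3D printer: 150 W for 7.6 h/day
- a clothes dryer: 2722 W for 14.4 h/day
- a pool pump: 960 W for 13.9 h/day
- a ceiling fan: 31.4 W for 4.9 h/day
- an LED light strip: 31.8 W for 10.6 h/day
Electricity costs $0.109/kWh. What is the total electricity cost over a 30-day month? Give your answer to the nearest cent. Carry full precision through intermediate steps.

$177.14

3D printer: 150 W × 7.6 h × 30 d = 34,200 Wh = 34.2 kWh
clothes dryer: 2722 W × 14.4 h × 30 d = 1,175,904 Wh = 1,176 kWh
pool pump: 960 W × 13.9 h × 30 d = 400,320 Wh = 400.3 kWh
ceiling fan: 31.4 W × 4.9 h × 30 d = 4,616 Wh = 4.616 kWh
LED light strip: 31.8 W × 10.6 h × 30 d = 10,112 Wh = 10.11 kWh
Total energy = 34.2 + 1,176 + 400.3 + 4.616 + 10.11 = 1,625 kWh
Cost = 1,625 kWh × $0.109 = $177.14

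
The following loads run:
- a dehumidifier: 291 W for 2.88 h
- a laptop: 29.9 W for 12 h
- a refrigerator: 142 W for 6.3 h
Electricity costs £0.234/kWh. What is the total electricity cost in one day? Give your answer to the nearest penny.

£0.49

dehumidifier: 291 W × 2.88 h = 838 Wh = 0.8381 kWh
laptop: 29.9 W × 12 h = 359 Wh = 0.3588 kWh
refrigerator: 142 W × 6.3 h = 895 Wh = 0.8946 kWh
Total energy = 0.8381 + 0.3588 + 0.8946 = 2.091 kWh
Cost = 2.091 kWh × £0.234 = £0.49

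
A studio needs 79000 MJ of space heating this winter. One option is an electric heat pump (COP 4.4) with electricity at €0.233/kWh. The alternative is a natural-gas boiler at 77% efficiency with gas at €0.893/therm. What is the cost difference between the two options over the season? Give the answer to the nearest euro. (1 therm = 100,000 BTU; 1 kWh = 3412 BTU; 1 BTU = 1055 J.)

Heat load = 79000 MJ = 79,000,000,000 J / 1055 = 74,881,517 BTU
Gas: input = 74,881,517 / 0.77 = 97,248,723 BTU = 972.5 therm → 972.5 × €0.893 = €868.43
Heat pump: 74,881,517 BTU / 3412 = 21,950 kWh heat; / 4.4 = 4,988 kWh in → × €0.233 = €1,162.17
Difference = |€868.43 − €1,162.17| = €293.74 ≈ €294

€294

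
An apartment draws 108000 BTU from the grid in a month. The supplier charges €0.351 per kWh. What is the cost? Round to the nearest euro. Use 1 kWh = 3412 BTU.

108000 BTU × (0.00029308 kWh/BTU) = 31.65 kWh
Cost = 31.65 kWh × €0.351/kWh = €11.11 ≈ €11

€11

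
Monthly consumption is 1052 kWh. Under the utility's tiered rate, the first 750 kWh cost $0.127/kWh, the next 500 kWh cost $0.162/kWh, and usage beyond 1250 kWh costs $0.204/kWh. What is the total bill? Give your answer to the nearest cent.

First 750 kWh × $0.127 = $95.25
Next 302 kWh × $0.162 = $48.92
Remaining tier: 0 kWh (not reached)
Total = $144.17

$144.17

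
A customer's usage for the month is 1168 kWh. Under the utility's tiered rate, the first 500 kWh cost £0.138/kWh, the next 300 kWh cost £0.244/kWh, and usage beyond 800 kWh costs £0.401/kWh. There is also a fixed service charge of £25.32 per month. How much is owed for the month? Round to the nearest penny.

£315.09

First 500 kWh × £0.138 = £69.00
Next 300 kWh × £0.244 = £73.20
Remaining 368 kWh × £0.401 = £147.57
Energy charge = £289.77; + service £25.32 = £315.09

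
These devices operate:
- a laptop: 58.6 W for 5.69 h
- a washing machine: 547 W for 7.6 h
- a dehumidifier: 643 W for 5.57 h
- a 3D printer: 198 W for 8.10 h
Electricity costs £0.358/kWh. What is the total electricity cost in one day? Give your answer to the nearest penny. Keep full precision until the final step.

£3.46

laptop: 58.6 W × 5.69 h = 333 Wh = 0.3334 kWh
washing machine: 547 W × 7.6 h = 4,157 Wh = 4.157 kWh
dehumidifier: 643 W × 5.57 h = 3,582 Wh = 3.582 kWh
3D printer: 198 W × 8.10 h = 1,604 Wh = 1.604 kWh
Total energy = 0.3334 + 4.157 + 3.582 + 1.604 = 9.676 kWh
Cost = 9.676 kWh × £0.358 = £3.46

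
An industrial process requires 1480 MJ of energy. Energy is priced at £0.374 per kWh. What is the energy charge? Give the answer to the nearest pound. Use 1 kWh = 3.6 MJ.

£154

1480 MJ × (0.27778 kWh/MJ) = 411.1 kWh
Cost = 411.1 kWh × £0.374/kWh = £153.76 ≈ £154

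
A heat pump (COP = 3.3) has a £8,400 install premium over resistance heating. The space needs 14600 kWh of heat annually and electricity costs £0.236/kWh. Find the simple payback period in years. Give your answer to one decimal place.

3.5 years

Resistance: 14600 kWh × £0.236 = £3,445.60/yr
Heat pump: 14600 / 3.3 = 4424 kWh in → × £0.236 = £1,044.12/yr
Annual savings = £2,401.48
Payback = £8,400 / £2,401.48 = 3.5 years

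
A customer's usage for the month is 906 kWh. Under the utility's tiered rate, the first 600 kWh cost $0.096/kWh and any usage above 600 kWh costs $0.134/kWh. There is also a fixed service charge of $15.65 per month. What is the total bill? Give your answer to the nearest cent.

$114.25

First 600 kWh × $0.096 = $57.60
Remaining 306 kWh × $0.134 = $41.00
Energy charge = $98.60; + service $15.65 = $114.25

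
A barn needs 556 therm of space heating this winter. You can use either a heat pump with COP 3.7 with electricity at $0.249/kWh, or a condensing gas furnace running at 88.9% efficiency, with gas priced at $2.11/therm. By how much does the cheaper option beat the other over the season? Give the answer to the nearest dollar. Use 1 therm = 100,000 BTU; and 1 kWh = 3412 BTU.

$223

Heat load = 556 therm × 100,000 = 55,600,000 BTU
Gas: input = 55,600,000 / 0.889 = 62,542,182 BTU = 625.4 therm → 625.4 × $2.11 = $1,319.64
Heat pump: 55,600,000 BTU / 3412 = 16,300 kWh heat; / 3.7 = 4,404 kWh in → × $0.249 = $1,096.64
Difference = |$1,319.64 − $1,096.64| = $223.00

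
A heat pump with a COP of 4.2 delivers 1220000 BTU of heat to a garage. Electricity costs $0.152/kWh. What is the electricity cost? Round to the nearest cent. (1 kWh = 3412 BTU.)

$12.94

Heat delivered = 1,220,000 BTU / 3412 = 357.6 kWh
Electrical input = 357.6 kWh / 4.2 = 85.13 kWh
Cost = 85.13 × $0.152/kWh = $12.94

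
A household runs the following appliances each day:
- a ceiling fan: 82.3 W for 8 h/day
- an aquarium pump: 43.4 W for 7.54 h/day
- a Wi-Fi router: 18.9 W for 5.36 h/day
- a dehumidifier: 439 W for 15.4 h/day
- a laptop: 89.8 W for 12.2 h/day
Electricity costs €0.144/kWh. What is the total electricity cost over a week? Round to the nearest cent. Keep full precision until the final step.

ceiling fan: 82.3 W × 8 h × 7 d = 4,609 Wh = 4.609 kWh
aquarium pump: 43.4 W × 7.54 h × 7 d = 2,291 Wh = 2.291 kWh
Wi-Fi router: 18.9 W × 5.36 h × 7 d = 709 Wh = 0.7091 kWh
dehumidifier: 439 W × 15.4 h × 7 d = 47,324 Wh = 47.32 kWh
laptop: 89.8 W × 12.2 h × 7 d = 7,669 Wh = 7.669 kWh
Total energy = 4.609 + 2.291 + 0.7091 + 47.32 + 7.669 = 62.6 kWh
Cost = 62.6 kWh × €0.144 = €9.01

€9.01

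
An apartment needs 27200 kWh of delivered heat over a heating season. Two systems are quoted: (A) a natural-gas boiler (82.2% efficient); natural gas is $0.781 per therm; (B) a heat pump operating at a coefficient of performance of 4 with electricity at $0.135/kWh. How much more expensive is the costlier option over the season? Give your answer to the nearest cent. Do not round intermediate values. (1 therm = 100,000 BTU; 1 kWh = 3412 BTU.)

Heat load = 27200 kWh × 3412 = 92,806,400 BTU
Gas: input = 92,806,400 / 0.822 = 112,903,163 BTU = 1,129 therm → 1,129 × $0.781 = $881.77
Heat pump: 92,806,400 BTU / 3412 = 27,200 kWh heat; / 4 = 6,800 kWh in → × $0.135 = $918.00
Difference = |$881.77 − $918.00| = $36.23

$36.23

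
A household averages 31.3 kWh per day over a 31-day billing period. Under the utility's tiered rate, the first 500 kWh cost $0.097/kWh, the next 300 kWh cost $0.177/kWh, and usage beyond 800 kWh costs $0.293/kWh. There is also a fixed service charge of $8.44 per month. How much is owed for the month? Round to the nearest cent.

$159.94

Usage = 31.3 kWh/day × 31 days = 970.3 kWh
First 500 kWh × $0.097 = $48.50
Next 300 kWh × $0.177 = $53.10
Remaining 170.3 kWh × $0.293 = $49.90
Energy charge = $151.50; + service $8.44 = $159.94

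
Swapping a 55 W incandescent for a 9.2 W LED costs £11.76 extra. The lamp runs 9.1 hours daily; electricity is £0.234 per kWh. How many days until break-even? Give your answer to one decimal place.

120.6 days

Power saved = 55 − 9.2 = 45.8 W
Daily energy saved = 45.8 W × 9.1 h = 416.8 Wh = 0.41678 kWh
Daily savings = 0.41678 × £0.234 = £0.0975
Payback = £11.76 / £0.0975 per day = 120.6 days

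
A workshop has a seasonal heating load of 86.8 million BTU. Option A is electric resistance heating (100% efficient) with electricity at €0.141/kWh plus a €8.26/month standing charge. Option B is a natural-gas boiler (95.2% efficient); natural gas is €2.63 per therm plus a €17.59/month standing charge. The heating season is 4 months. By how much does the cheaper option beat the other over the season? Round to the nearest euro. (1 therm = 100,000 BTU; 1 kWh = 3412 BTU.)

Heat load = 86.8 × 10⁶ BTU = 86,800,000 BTU
Gas: input = 86,800,000 / 0.952 = 91,176,471 BTU = 911.8 therm → 911.8 × €2.63 = €2,397.94; + 4 × €17.59 standing = €2,468.30
Electric: 86,800,000 BTU / 3412 = 25,440 kWh → × €0.141 = €3,586.99; + 4 × €8.26 standing = €3,620.03
Difference = |€2,468.30 − €3,620.03| = €1,151.73 ≈ €1152

€1152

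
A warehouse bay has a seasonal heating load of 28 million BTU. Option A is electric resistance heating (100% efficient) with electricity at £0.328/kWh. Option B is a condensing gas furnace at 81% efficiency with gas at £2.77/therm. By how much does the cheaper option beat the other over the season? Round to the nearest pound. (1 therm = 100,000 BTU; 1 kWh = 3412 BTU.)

Heat load = 28 × 10⁶ BTU = 28,000,000 BTU
Gas: input = 28,000,000 / 0.81 = 34,567,901 BTU = 345.7 therm → 345.7 × £2.77 = £957.53
Electric: 28,000,000 BTU / 3412 = 8,206 kWh → × £0.328 = £2,691.68
Difference = |£957.53 − £2,691.68| = £1,734.15 ≈ £1734

£1734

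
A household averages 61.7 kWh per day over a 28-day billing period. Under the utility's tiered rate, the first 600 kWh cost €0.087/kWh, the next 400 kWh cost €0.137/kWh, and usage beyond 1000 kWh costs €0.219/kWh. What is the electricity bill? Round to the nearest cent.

€266.34

Usage = 61.7 kWh/day × 28 days = 1727.6 kWh
First 600 kWh × €0.087 = €52.20
Next 400 kWh × €0.137 = €54.80
Remaining 727.6 kWh × €0.219 = €159.34
Total = €266.34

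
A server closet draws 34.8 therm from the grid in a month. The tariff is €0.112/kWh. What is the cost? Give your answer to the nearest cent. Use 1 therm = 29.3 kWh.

34.8 therm × (29.3 kWh/therm) = 1,020 kWh
Cost = 1,020 kWh × €0.112/kWh = €114.20

€114.20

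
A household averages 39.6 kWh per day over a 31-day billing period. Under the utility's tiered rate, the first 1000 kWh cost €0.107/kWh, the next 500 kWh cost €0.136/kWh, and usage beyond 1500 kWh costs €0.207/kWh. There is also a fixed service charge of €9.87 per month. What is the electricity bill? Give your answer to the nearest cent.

€147.82

Usage = 39.6 kWh/day × 31 days = 1227.6 kWh
First 1000 kWh × €0.107 = €107.00
Next 227.6 kWh × €0.136 = €30.95
Remaining tier: 0 kWh (not reached)
Energy charge = €137.95; + service €9.87 = €147.82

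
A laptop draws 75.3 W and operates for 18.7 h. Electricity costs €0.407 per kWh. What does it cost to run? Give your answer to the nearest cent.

Energy = 75.3 W × 18.7 h = 1,408 Wh = 1.408 kWh
Cost = 1.408 kWh × €0.407/kWh = €0.57

€0.57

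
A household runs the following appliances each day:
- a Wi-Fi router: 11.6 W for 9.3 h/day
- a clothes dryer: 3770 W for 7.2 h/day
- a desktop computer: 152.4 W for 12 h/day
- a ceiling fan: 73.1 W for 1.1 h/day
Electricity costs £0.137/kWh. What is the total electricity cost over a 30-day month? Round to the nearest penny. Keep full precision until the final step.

£119.85

Wi-Fi router: 11.6 W × 9.3 h × 30 d = 3,236 Wh = 3.236 kWh
clothes dryer: 3770 W × 7.2 h × 30 d = 814,320 Wh = 814.3 kWh
desktop computer: 152.4 W × 12 h × 30 d = 54,864 Wh = 54.86 kWh
ceiling fan: 73.1 W × 1.1 h × 30 d = 2,412 Wh = 2.412 kWh
Total energy = 3.236 + 814.3 + 54.86 + 2.412 = 874.8 kWh
Cost = 874.8 kWh × £0.137 = £119.85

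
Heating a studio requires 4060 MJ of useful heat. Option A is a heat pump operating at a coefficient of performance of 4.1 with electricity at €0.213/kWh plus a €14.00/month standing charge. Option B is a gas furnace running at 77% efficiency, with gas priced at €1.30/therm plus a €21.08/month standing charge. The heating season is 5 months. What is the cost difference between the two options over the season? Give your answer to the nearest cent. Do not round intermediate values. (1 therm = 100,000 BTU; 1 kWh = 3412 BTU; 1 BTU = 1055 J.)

Heat load = 4060 MJ = 4,060,000,000 J / 1055 = 3,848,341 BTU
Gas: input = 3,848,341 / 0.77 = 4,997,846 BTU = 49.98 therm → 49.98 × €1.30 = €64.97; + 5 × €21.08 standing = €170.37
Heat pump: 3,848,341 BTU / 3412 = 1,128 kWh heat; / 4.1 = 275.1 kWh in → × €0.213 = €58.59; + 5 × €14.00 standing = €128.59
Difference = |€170.37 − €128.59| = €41.78

€41.78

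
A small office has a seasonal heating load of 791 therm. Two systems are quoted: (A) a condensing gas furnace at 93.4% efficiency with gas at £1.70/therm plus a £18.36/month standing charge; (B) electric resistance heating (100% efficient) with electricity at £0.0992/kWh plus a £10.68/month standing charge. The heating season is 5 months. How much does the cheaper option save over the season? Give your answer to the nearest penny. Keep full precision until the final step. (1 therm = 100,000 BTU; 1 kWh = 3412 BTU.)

Heat load = 791 therm × 100,000 = 79,100,000 BTU
Gas: input = 79,100,000 / 0.934 = 84,689,507 BTU = 846.9 therm → 846.9 × £1.70 = £1,439.72; + 5 × £18.36 standing = £1,531.52
Electric: 79,100,000 BTU / 3412 = 23,180 kWh → × £0.0992 = £2,299.74; + 5 × £10.68 standing = £2,353.14
Difference = |£1,531.52 − £2,353.14| = £821.62

£821.62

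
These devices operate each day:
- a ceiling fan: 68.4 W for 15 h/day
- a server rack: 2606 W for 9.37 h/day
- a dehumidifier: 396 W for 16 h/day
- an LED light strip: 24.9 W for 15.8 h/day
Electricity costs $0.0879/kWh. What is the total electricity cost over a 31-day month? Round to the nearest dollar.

ceiling fan: 68.4 W × 15 h × 31 d = 31,806 Wh = 31.81 kWh
server rack: 2606 W × 9.37 h × 31 d = 756,965 Wh = 757 kWh
dehumidifier: 396 W × 16 h × 31 d = 196,416 Wh = 196.4 kWh
LED light strip: 24.9 W × 15.8 h × 31 d = 12,196 Wh = 12.2 kWh
Total energy = 31.81 + 757 + 196.4 + 12.2 = 997.4 kWh
Cost = 997.4 kWh × $0.0879 = $87.67 ≈ $88

$88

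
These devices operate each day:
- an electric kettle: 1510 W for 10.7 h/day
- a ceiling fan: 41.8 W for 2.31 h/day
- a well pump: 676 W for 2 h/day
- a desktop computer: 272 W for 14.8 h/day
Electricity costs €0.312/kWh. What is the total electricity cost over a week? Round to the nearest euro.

electric kettle: 1510 W × 10.7 h × 7 d = 113,099 Wh = 113.1 kWh
ceiling fan: 41.8 W × 2.31 h × 7 d = 676 Wh = 0.6759 kWh
well pump: 676 W × 2 h × 7 d = 9,464 Wh = 9.464 kWh
desktop computer: 272 W × 14.8 h × 7 d = 28,179 Wh = 28.18 kWh
Total energy = 113.1 + 0.6759 + 9.464 + 28.18 = 151.4 kWh
Cost = 151.4 kWh × €0.312 = €47.24 ≈ €47

€47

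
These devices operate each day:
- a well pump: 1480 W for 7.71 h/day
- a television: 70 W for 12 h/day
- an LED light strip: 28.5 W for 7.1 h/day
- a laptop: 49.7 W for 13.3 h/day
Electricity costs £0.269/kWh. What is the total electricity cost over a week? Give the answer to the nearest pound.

£25

well pump: 1480 W × 7.71 h × 7 d = 79,876 Wh = 79.88 kWh
television: 70 W × 12 h × 7 d = 5,880 Wh = 5.88 kWh
LED light strip: 28.5 W × 7.1 h × 7 d = 1,416 Wh = 1.416 kWh
laptop: 49.7 W × 13.3 h × 7 d = 4,627 Wh = 4.627 kWh
Total energy = 79.88 + 5.88 + 1.416 + 4.627 = 91.8 kWh
Cost = 91.8 kWh × £0.269 = £24.69 ≈ £25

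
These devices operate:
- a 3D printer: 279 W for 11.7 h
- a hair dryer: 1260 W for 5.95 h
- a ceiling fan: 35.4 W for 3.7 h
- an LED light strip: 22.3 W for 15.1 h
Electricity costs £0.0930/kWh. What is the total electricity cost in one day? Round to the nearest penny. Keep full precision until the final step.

3D printer: 279 W × 11.7 h = 3,264 Wh = 3.264 kWh
hair dryer: 1260 W × 5.95 h = 7,497 Wh = 7.497 kWh
ceiling fan: 35.4 W × 3.7 h = 131 Wh = 0.131 kWh
LED light strip: 22.3 W × 15.1 h = 337 Wh = 0.3367 kWh
Total energy = 3.264 + 7.497 + 0.131 + 0.3367 = 11.23 kWh
Cost = 11.23 kWh × £0.0930 = £1.04

£1.04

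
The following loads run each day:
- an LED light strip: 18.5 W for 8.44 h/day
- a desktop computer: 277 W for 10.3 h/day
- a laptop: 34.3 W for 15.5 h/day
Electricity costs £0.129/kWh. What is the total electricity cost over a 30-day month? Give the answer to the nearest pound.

LED light strip: 18.5 W × 8.44 h × 30 d = 4,684 Wh = 4.684 kWh
desktop computer: 277 W × 10.3 h × 30 d = 85,593 Wh = 85.59 kWh
laptop: 34.3 W × 15.5 h × 30 d = 15,950 Wh = 15.95 kWh
Total energy = 4.684 + 85.59 + 15.95 = 106.2 kWh
Cost = 106.2 kWh × £0.129 = £13.70 ≈ £14

£14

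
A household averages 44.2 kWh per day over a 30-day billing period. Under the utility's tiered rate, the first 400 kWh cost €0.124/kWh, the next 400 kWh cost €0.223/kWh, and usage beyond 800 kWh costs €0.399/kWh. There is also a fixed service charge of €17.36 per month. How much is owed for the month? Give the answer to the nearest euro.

€366

Usage = 44.2 kWh/day × 30 days = 1326 kWh
First 400 kWh × €0.124 = €49.60
Next 400 kWh × €0.223 = €89.20
Remaining 526 kWh × €0.399 = €209.87
Energy charge = €348.67; + service €17.36 = €366.03 ≈ €366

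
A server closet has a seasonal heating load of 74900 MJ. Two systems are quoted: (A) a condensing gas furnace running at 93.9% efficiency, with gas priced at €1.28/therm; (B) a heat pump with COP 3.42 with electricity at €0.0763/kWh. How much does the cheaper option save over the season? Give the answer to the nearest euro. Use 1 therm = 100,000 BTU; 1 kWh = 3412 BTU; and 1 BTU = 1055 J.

€504

Heat load = 74900 MJ = 74,900,000,000 J / 1055 = 70,995,261 BTU
Gas: input = 70,995,261 / 0.939 = 75,607,306 BTU = 756.1 therm → 756.1 × €1.28 = €967.77
Heat pump: 70,995,261 BTU / 3412 = 20,810 kWh heat; / 3.42 = 6,084 kWh in → × €0.0763 = €464.21
Difference = |€967.77 − €464.21| = €503.56 ≈ €504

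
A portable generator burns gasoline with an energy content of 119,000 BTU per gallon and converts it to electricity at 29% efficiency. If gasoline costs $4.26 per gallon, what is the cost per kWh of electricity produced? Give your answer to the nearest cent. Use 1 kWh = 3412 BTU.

$0.42

Electrical output per gallon = 119,000 BTU × 0.29 / 3412 BTU/kWh = 10.11 kWh
Cost per kWh = $4.26 / 10.11 kWh = $0.421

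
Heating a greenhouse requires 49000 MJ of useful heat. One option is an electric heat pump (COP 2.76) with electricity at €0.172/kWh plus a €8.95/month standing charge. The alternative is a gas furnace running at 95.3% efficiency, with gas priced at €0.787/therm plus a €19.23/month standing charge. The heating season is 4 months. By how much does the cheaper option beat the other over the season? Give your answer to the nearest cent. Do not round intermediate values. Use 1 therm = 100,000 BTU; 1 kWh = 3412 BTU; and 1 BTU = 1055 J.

Heat load = 49000 MJ = 49,000,000,000 J / 1055 = 46,445,498 BTU
Gas: input = 46,445,498 / 0.953 = 48,736,094 BTU = 487.4 therm → 487.4 × €0.787 = €383.55; + 4 × €19.23 standing = €460.47
Heat pump: 46,445,498 BTU / 3412 = 13,610 kWh heat; / 2.76 = 4,932 kWh in → × €0.172 = €848.31; + 4 × €8.95 standing = €884.11
Difference = |€460.47 − €884.11| = €423.64

€423.64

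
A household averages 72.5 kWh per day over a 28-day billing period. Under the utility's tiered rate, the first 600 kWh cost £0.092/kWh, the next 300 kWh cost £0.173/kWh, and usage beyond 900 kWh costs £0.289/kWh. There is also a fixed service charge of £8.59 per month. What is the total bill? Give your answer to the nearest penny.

Usage = 72.5 kWh/day × 28 days = 2030 kWh
First 600 kWh × £0.092 = £55.20
Next 300 kWh × £0.173 = £51.90
Remaining 1130 kWh × £0.289 = £326.57
Energy charge = £433.67; + service £8.59 = £442.26

£442.26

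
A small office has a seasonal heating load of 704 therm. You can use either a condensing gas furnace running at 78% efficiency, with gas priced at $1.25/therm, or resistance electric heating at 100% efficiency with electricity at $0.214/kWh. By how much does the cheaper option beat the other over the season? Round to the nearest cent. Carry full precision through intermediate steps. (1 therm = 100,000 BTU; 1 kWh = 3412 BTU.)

Heat load = 704 therm × 100,000 = 70,400,000 BTU
Gas: input = 70,400,000 / 0.78 = 90,256,410 BTU = 902.6 therm → 902.6 × $1.25 = $1,128.21
Electric: 70,400,000 BTU / 3412 = 20,630 kWh → × $0.214 = $4,415.47
Difference = |$1,128.21 − $4,415.47| = $3,287.27

$3287.27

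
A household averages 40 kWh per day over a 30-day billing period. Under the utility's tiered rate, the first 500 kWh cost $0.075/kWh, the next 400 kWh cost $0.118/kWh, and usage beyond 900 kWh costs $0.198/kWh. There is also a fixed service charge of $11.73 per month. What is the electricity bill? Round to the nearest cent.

$155.83

Usage = 40 kWh/day × 30 days = 1200 kWh
First 500 kWh × $0.075 = $37.50
Next 400 kWh × $0.118 = $47.20
Remaining 300 kWh × $0.198 = $59.40
Energy charge = $144.10; + service $11.73 = $155.83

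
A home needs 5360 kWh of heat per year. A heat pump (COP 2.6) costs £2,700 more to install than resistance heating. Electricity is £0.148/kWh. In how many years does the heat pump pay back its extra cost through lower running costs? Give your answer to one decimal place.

5.5 years

Resistance: 5360 kWh × £0.148 = £793.28/yr
Heat pump: 5360 / 2.6 = 2062 kWh in → × £0.148 = £305.11/yr
Annual savings = £488.17
Payback = £2,700 / £488.17 = 5.53 years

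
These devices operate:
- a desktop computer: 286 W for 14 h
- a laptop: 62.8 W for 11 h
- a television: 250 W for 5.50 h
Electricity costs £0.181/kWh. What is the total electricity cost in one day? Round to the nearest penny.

desktop computer: 286 W × 14 h = 4,004 Wh = 4.004 kWh
laptop: 62.8 W × 11 h = 691 Wh = 0.6908 kWh
television: 250 W × 5.50 h = 1,375 Wh = 1.375 kWh
Total energy = 4.004 + 0.6908 + 1.375 = 6.07 kWh
Cost = 6.07 kWh × £0.181 = £1.10

£1.10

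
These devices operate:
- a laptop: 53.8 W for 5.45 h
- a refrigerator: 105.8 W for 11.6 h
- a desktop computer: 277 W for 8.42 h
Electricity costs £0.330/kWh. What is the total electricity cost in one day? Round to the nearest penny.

£1.27

laptop: 53.8 W × 5.45 h = 293 Wh = 0.2932 kWh
refrigerator: 105.8 W × 11.6 h = 1,227 Wh = 1.227 kWh
desktop computer: 277 W × 8.42 h = 2,332 Wh = 2.332 kWh
Total energy = 0.2932 + 1.227 + 2.332 = 3.853 kWh
Cost = 3.853 kWh × £0.330 = £1.27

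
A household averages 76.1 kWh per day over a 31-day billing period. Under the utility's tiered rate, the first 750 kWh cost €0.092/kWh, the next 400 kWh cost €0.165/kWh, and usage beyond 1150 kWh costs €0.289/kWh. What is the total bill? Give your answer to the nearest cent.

Usage = 76.1 kWh/day × 31 days = 2359.1 kWh
First 750 kWh × €0.092 = €69.00
Next 400 kWh × €0.165 = €66.00
Remaining 1209.1 kWh × €0.289 = €349.43
Total = €484.43

€484.43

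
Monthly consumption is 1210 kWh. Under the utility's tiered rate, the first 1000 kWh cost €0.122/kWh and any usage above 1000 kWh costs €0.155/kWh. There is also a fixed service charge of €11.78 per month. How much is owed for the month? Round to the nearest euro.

€166

First 1000 kWh × €0.122 = €122.00
Remaining 210 kWh × €0.155 = €32.55
Energy charge = €154.55; + service €11.78 = €166.33 ≈ €166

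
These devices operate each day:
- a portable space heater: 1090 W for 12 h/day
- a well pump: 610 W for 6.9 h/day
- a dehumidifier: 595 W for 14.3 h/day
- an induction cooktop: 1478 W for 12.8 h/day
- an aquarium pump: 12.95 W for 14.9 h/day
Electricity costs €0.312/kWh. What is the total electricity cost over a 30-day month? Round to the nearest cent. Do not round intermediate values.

€420.35

portable space heater: 1090 W × 12 h × 30 d = 392,400 Wh = 392.4 kWh
well pump: 610 W × 6.9 h × 30 d = 126,270 Wh = 126.3 kWh
dehumidifier: 595 W × 14.3 h × 30 d = 255,255 Wh = 255.3 kWh
induction cooktop: 1478 W × 12.8 h × 30 d = 567,552 Wh = 567.6 kWh
aquarium pump: 12.95 W × 14.9 h × 30 d = 5,789 Wh = 5.789 kWh
Total energy = 392.4 + 126.3 + 255.3 + 567.6 + 5.789 = 1,347 kWh
Cost = 1,347 kWh × €0.312 = €420.35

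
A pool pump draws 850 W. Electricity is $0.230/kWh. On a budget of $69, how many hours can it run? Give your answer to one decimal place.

352.9 h

Energy budget = $69 / $0.230 per kWh = 300 kWh = 300,000 Wh
Runtime = 300,000 Wh / 850 W = 352.9 h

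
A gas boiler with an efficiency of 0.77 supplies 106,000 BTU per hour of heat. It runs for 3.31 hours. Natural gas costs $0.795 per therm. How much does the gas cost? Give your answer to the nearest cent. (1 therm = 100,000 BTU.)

Heat delivered = 106,000 BTU/h × 3.31 h = 350,860 BTU
Gas input = 350,860 / 0.77 = 455,662 BTU
= 455,662 / 100,000 = 4.557 therm
Cost = 4.557 × $0.795/therm = $3.62

$3.62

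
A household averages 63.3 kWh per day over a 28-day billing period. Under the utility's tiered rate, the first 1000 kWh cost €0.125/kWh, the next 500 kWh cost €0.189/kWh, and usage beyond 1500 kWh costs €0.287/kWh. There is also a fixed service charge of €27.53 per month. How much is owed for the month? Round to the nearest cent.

€325.21

Usage = 63.3 kWh/day × 28 days = 1772.4 kWh
First 1000 kWh × €0.125 = €125.00
Next 500 kWh × €0.189 = €94.50
Remaining 272.4 kWh × €0.287 = €78.18
Energy charge = €297.68; + service €27.53 = €325.21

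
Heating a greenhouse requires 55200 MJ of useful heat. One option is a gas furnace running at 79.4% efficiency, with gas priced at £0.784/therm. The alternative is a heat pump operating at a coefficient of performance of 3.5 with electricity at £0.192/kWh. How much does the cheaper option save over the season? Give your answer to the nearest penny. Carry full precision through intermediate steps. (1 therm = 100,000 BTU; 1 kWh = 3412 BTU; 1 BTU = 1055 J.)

Heat load = 55200 MJ = 55,200,000,000 J / 1055 = 52,322,275 BTU
Gas: input = 52,322,275 / 0.794 = 65,897,072 BTU = 659 therm → 659 × £0.784 = £516.63
Heat pump: 52,322,275 BTU / 3412 = 15,330 kWh heat; / 3.5 = 4,381 kWh in → × £0.192 = £841.22
Difference = |£516.63 − £841.22| = £324.59

£324.59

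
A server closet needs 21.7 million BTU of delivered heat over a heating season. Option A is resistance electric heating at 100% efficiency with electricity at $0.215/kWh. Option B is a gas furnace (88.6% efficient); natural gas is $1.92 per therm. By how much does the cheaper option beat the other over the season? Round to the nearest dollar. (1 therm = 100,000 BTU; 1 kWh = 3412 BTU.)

Heat load = 21.7 × 10⁶ BTU = 21,700,000 BTU
Gas: input = 21,700,000 / 0.886 = 24,492,099 BTU = 244.9 therm → 244.9 × $1.92 = $470.25
Electric: 21,700,000 BTU / 3412 = 6,360 kWh → × $0.215 = $1,367.38
Difference = |$470.25 − $1,367.38| = $897.13 ≈ $897

$897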